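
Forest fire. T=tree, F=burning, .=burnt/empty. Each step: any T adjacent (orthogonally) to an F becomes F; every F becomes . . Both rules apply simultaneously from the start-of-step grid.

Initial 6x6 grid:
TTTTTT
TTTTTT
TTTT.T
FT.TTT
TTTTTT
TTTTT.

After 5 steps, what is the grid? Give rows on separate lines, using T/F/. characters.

Step 1: 3 trees catch fire, 1 burn out
  TTTTTT
  TTTTTT
  FTTT.T
  .F.TTT
  FTTTTT
  TTTTT.
Step 2: 4 trees catch fire, 3 burn out
  TTTTTT
  FTTTTT
  .FTT.T
  ...TTT
  .FTTTT
  FTTTT.
Step 3: 5 trees catch fire, 4 burn out
  FTTTTT
  .FTTTT
  ..FT.T
  ...TTT
  ..FTTT
  .FTTT.
Step 4: 5 trees catch fire, 5 burn out
  .FTTTT
  ..FTTT
  ...F.T
  ...TTT
  ...FTT
  ..FTT.
Step 5: 5 trees catch fire, 5 burn out
  ..FTTT
  ...FTT
  .....T
  ...FTT
  ....FT
  ...FT.

..FTTT
...FTT
.....T
...FTT
....FT
...FT.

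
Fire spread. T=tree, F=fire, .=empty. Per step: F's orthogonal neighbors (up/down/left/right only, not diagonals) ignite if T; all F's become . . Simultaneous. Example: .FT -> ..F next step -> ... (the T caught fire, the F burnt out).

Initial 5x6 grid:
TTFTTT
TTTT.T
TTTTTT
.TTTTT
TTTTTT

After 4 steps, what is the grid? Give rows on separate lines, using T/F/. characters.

Step 1: 3 trees catch fire, 1 burn out
  TF.FTT
  TTFT.T
  TTTTTT
  .TTTTT
  TTTTTT
Step 2: 5 trees catch fire, 3 burn out
  F...FT
  TF.F.T
  TTFTTT
  .TTTTT
  TTTTTT
Step 3: 5 trees catch fire, 5 burn out
  .....F
  F....T
  TF.FTT
  .TFTTT
  TTTTTT
Step 4: 6 trees catch fire, 5 burn out
  ......
  .....F
  F...FT
  .F.FTT
  TTFTTT

......
.....F
F...FT
.F.FTT
TTFTTT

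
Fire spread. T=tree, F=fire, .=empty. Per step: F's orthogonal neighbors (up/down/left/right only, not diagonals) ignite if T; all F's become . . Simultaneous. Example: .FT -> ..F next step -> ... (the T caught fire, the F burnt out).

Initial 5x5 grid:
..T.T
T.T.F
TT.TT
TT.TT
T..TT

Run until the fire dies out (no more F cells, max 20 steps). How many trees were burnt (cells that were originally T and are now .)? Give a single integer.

Answer: 7

Derivation:
Step 1: +2 fires, +1 burnt (F count now 2)
Step 2: +2 fires, +2 burnt (F count now 2)
Step 3: +2 fires, +2 burnt (F count now 2)
Step 4: +1 fires, +2 burnt (F count now 1)
Step 5: +0 fires, +1 burnt (F count now 0)
Fire out after step 5
Initially T: 15, now '.': 17
Total burnt (originally-T cells now '.'): 7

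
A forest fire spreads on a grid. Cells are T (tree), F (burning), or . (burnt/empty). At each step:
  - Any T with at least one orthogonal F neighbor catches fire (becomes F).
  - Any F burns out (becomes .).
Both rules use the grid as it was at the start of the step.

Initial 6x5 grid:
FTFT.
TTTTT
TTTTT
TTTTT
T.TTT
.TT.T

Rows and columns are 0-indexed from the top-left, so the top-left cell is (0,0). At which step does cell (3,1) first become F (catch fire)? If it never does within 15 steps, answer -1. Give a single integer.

Step 1: cell (3,1)='T' (+4 fires, +2 burnt)
Step 2: cell (3,1)='T' (+4 fires, +4 burnt)
Step 3: cell (3,1)='T' (+5 fires, +4 burnt)
Step 4: cell (3,1)='F' (+5 fires, +5 burnt)
  -> target ignites at step 4
Step 5: cell (3,1)='.' (+3 fires, +5 burnt)
Step 6: cell (3,1)='.' (+2 fires, +3 burnt)
Step 7: cell (3,1)='.' (+1 fires, +2 burnt)
Step 8: cell (3,1)='.' (+0 fires, +1 burnt)
  fire out at step 8

4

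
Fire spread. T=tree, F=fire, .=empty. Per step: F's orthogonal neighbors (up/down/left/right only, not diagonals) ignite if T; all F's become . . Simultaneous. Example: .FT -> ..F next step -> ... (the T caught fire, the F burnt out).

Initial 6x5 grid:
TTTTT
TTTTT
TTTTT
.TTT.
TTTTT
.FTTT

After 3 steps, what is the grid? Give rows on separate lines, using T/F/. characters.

Step 1: 2 trees catch fire, 1 burn out
  TTTTT
  TTTTT
  TTTTT
  .TTT.
  TFTTT
  ..FTT
Step 2: 4 trees catch fire, 2 burn out
  TTTTT
  TTTTT
  TTTTT
  .FTT.
  F.FTT
  ...FT
Step 3: 4 trees catch fire, 4 burn out
  TTTTT
  TTTTT
  TFTTT
  ..FT.
  ...FT
  ....F

TTTTT
TTTTT
TFTTT
..FT.
...FT
....F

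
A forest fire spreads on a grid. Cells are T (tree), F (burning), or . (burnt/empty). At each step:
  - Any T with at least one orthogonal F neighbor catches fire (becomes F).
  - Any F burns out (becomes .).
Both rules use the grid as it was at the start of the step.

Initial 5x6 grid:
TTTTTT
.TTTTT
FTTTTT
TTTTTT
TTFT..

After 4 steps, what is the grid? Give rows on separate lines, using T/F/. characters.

Step 1: 5 trees catch fire, 2 burn out
  TTTTTT
  .TTTTT
  .FTTTT
  FTFTTT
  TF.F..
Step 2: 5 trees catch fire, 5 burn out
  TTTTTT
  .FTTTT
  ..FTTT
  .F.FTT
  F.....
Step 3: 4 trees catch fire, 5 burn out
  TFTTTT
  ..FTTT
  ...FTT
  ....FT
  ......
Step 4: 5 trees catch fire, 4 burn out
  F.FTTT
  ...FTT
  ....FT
  .....F
  ......

F.FTTT
...FTT
....FT
.....F
......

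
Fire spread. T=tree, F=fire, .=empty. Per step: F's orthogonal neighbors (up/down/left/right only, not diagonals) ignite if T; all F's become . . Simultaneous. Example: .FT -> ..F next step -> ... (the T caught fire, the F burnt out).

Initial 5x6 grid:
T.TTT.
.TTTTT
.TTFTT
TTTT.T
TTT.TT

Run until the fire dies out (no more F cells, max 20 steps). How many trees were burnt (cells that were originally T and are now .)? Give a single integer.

Answer: 22

Derivation:
Step 1: +4 fires, +1 burnt (F count now 4)
Step 2: +6 fires, +4 burnt (F count now 6)
Step 3: +7 fires, +6 burnt (F count now 7)
Step 4: +3 fires, +7 burnt (F count now 3)
Step 5: +2 fires, +3 burnt (F count now 2)
Step 6: +0 fires, +2 burnt (F count now 0)
Fire out after step 6
Initially T: 23, now '.': 29
Total burnt (originally-T cells now '.'): 22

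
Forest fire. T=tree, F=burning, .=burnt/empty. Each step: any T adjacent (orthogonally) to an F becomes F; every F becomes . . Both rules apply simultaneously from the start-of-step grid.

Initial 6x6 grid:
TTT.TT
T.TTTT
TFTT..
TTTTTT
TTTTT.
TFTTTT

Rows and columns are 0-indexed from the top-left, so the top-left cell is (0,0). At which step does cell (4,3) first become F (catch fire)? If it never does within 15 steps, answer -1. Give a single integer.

Step 1: cell (4,3)='T' (+6 fires, +2 burnt)
Step 2: cell (4,3)='T' (+8 fires, +6 burnt)
Step 3: cell (4,3)='F' (+6 fires, +8 burnt)
  -> target ignites at step 3
Step 4: cell (4,3)='.' (+5 fires, +6 burnt)
Step 5: cell (4,3)='.' (+3 fires, +5 burnt)
Step 6: cell (4,3)='.' (+1 fires, +3 burnt)
Step 7: cell (4,3)='.' (+0 fires, +1 burnt)
  fire out at step 7

3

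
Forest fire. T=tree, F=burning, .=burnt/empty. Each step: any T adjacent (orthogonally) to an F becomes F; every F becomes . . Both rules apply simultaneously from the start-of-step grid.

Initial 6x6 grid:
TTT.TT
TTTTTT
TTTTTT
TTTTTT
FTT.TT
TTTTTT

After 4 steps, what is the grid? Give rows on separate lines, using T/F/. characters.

Step 1: 3 trees catch fire, 1 burn out
  TTT.TT
  TTTTTT
  TTTTTT
  FTTTTT
  .FT.TT
  FTTTTT
Step 2: 4 trees catch fire, 3 burn out
  TTT.TT
  TTTTTT
  FTTTTT
  .FTTTT
  ..F.TT
  .FTTTT
Step 3: 4 trees catch fire, 4 burn out
  TTT.TT
  FTTTTT
  .FTTTT
  ..FTTT
  ....TT
  ..FTTT
Step 4: 5 trees catch fire, 4 burn out
  FTT.TT
  .FTTTT
  ..FTTT
  ...FTT
  ....TT
  ...FTT

FTT.TT
.FTTTT
..FTTT
...FTT
....TT
...FTT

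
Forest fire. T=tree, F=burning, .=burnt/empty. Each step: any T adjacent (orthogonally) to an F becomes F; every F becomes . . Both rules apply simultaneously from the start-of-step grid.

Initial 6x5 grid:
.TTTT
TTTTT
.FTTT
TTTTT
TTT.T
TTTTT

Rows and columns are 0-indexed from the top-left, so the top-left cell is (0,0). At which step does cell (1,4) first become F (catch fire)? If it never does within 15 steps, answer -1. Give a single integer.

Step 1: cell (1,4)='T' (+3 fires, +1 burnt)
Step 2: cell (1,4)='T' (+7 fires, +3 burnt)
Step 3: cell (1,4)='T' (+7 fires, +7 burnt)
Step 4: cell (1,4)='F' (+5 fires, +7 burnt)
  -> target ignites at step 4
Step 5: cell (1,4)='.' (+3 fires, +5 burnt)
Step 6: cell (1,4)='.' (+1 fires, +3 burnt)
Step 7: cell (1,4)='.' (+0 fires, +1 burnt)
  fire out at step 7

4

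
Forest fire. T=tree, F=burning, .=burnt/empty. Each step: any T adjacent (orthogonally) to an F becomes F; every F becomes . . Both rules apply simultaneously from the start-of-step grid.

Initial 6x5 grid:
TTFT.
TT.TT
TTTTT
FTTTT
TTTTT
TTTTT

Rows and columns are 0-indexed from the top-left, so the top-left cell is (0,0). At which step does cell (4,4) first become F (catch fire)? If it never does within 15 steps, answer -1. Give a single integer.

Step 1: cell (4,4)='T' (+5 fires, +2 burnt)
Step 2: cell (4,4)='T' (+8 fires, +5 burnt)
Step 3: cell (4,4)='T' (+6 fires, +8 burnt)
Step 4: cell (4,4)='T' (+4 fires, +6 burnt)
Step 5: cell (4,4)='F' (+2 fires, +4 burnt)
  -> target ignites at step 5
Step 6: cell (4,4)='.' (+1 fires, +2 burnt)
Step 7: cell (4,4)='.' (+0 fires, +1 burnt)
  fire out at step 7

5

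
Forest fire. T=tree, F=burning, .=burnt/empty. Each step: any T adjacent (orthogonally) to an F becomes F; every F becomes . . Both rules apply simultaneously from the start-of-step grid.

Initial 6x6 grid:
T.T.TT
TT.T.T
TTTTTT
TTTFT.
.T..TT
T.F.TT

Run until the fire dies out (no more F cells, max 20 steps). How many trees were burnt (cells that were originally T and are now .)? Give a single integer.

Answer: 22

Derivation:
Step 1: +3 fires, +2 burnt (F count now 3)
Step 2: +5 fires, +3 burnt (F count now 5)
Step 3: +6 fires, +5 burnt (F count now 6)
Step 4: +4 fires, +6 burnt (F count now 4)
Step 5: +2 fires, +4 burnt (F count now 2)
Step 6: +2 fires, +2 burnt (F count now 2)
Step 7: +0 fires, +2 burnt (F count now 0)
Fire out after step 7
Initially T: 24, now '.': 34
Total burnt (originally-T cells now '.'): 22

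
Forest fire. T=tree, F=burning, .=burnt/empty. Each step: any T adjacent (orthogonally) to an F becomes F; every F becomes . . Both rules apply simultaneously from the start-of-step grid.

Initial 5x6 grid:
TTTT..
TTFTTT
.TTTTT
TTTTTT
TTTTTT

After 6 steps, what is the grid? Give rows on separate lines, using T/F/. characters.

Step 1: 4 trees catch fire, 1 burn out
  TTFT..
  TF.FTT
  .TFTTT
  TTTTTT
  TTTTTT
Step 2: 7 trees catch fire, 4 burn out
  TF.F..
  F...FT
  .F.FTT
  TTFTTT
  TTTTTT
Step 3: 6 trees catch fire, 7 burn out
  F.....
  .....F
  ....FT
  TF.FTT
  TTFTTT
Step 4: 5 trees catch fire, 6 burn out
  ......
  ......
  .....F
  F...FT
  TF.FTT
Step 5: 3 trees catch fire, 5 burn out
  ......
  ......
  ......
  .....F
  F...FT
Step 6: 1 trees catch fire, 3 burn out
  ......
  ......
  ......
  ......
  .....F

......
......
......
......
.....F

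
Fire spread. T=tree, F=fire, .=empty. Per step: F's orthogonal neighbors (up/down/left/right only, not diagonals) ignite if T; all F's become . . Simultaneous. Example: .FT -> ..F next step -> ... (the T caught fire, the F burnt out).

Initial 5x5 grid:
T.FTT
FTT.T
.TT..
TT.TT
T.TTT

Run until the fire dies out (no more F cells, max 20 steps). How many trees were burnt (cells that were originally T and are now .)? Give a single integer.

Answer: 11

Derivation:
Step 1: +4 fires, +2 burnt (F count now 4)
Step 2: +3 fires, +4 burnt (F count now 3)
Step 3: +2 fires, +3 burnt (F count now 2)
Step 4: +1 fires, +2 burnt (F count now 1)
Step 5: +1 fires, +1 burnt (F count now 1)
Step 6: +0 fires, +1 burnt (F count now 0)
Fire out after step 6
Initially T: 16, now '.': 20
Total burnt (originally-T cells now '.'): 11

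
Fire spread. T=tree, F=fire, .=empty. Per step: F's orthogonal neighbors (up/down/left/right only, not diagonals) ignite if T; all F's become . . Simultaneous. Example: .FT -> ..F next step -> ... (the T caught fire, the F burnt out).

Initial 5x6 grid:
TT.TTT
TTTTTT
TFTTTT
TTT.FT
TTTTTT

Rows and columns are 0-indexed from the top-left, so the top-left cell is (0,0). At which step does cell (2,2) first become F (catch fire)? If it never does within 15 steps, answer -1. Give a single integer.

Step 1: cell (2,2)='F' (+7 fires, +2 burnt)
  -> target ignites at step 1
Step 2: cell (2,2)='.' (+11 fires, +7 burnt)
Step 3: cell (2,2)='.' (+6 fires, +11 burnt)
Step 4: cell (2,2)='.' (+2 fires, +6 burnt)
Step 5: cell (2,2)='.' (+0 fires, +2 burnt)
  fire out at step 5

1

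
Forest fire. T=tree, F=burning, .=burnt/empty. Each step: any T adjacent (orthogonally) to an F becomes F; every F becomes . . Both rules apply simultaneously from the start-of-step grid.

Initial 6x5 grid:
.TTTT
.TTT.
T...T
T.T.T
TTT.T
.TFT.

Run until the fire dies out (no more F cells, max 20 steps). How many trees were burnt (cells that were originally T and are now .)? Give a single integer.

Answer: 8

Derivation:
Step 1: +3 fires, +1 burnt (F count now 3)
Step 2: +2 fires, +3 burnt (F count now 2)
Step 3: +1 fires, +2 burnt (F count now 1)
Step 4: +1 fires, +1 burnt (F count now 1)
Step 5: +1 fires, +1 burnt (F count now 1)
Step 6: +0 fires, +1 burnt (F count now 0)
Fire out after step 6
Initially T: 18, now '.': 20
Total burnt (originally-T cells now '.'): 8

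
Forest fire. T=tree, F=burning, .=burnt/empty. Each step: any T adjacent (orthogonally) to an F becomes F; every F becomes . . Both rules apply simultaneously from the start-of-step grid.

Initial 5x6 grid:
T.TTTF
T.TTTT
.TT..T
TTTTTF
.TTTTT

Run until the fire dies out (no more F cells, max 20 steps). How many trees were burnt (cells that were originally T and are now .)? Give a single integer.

Step 1: +5 fires, +2 burnt (F count now 5)
Step 2: +4 fires, +5 burnt (F count now 4)
Step 3: +4 fires, +4 burnt (F count now 4)
Step 4: +4 fires, +4 burnt (F count now 4)
Step 5: +3 fires, +4 burnt (F count now 3)
Step 6: +0 fires, +3 burnt (F count now 0)
Fire out after step 6
Initially T: 22, now '.': 28
Total burnt (originally-T cells now '.'): 20

Answer: 20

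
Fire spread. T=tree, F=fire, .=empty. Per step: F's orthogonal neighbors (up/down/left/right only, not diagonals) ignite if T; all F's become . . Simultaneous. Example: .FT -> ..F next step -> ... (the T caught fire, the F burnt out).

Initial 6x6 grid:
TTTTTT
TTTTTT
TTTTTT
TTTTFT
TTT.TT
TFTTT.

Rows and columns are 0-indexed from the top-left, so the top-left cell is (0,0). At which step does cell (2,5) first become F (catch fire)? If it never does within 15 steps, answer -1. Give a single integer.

Step 1: cell (2,5)='T' (+7 fires, +2 burnt)
Step 2: cell (2,5)='F' (+10 fires, +7 burnt)
  -> target ignites at step 2
Step 3: cell (2,5)='.' (+6 fires, +10 burnt)
Step 4: cell (2,5)='.' (+5 fires, +6 burnt)
Step 5: cell (2,5)='.' (+3 fires, +5 burnt)
Step 6: cell (2,5)='.' (+1 fires, +3 burnt)
Step 7: cell (2,5)='.' (+0 fires, +1 burnt)
  fire out at step 7

2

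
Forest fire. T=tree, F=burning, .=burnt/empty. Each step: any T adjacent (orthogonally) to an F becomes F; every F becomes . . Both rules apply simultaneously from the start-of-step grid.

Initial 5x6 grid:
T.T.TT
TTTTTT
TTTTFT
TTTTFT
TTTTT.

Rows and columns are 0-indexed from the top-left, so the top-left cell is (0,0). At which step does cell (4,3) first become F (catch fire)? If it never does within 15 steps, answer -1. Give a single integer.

Step 1: cell (4,3)='T' (+6 fires, +2 burnt)
Step 2: cell (4,3)='F' (+6 fires, +6 burnt)
  -> target ignites at step 2
Step 3: cell (4,3)='.' (+5 fires, +6 burnt)
Step 4: cell (4,3)='.' (+5 fires, +5 burnt)
Step 5: cell (4,3)='.' (+2 fires, +5 burnt)
Step 6: cell (4,3)='.' (+1 fires, +2 burnt)
Step 7: cell (4,3)='.' (+0 fires, +1 burnt)
  fire out at step 7

2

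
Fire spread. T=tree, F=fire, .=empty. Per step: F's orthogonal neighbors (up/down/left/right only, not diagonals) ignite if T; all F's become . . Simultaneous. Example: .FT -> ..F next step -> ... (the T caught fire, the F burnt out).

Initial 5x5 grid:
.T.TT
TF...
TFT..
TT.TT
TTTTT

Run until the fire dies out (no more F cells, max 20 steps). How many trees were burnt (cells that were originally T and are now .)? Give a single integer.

Step 1: +5 fires, +2 burnt (F count now 5)
Step 2: +2 fires, +5 burnt (F count now 2)
Step 3: +2 fires, +2 burnt (F count now 2)
Step 4: +1 fires, +2 burnt (F count now 1)
Step 5: +2 fires, +1 burnt (F count now 2)
Step 6: +1 fires, +2 burnt (F count now 1)
Step 7: +0 fires, +1 burnt (F count now 0)
Fire out after step 7
Initially T: 15, now '.': 23
Total burnt (originally-T cells now '.'): 13

Answer: 13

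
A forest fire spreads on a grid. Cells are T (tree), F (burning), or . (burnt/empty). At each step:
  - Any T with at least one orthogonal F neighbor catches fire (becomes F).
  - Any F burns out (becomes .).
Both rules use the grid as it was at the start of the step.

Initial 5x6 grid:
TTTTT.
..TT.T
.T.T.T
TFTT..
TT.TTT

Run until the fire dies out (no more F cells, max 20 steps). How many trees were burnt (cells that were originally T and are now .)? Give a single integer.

Step 1: +4 fires, +1 burnt (F count now 4)
Step 2: +2 fires, +4 burnt (F count now 2)
Step 3: +2 fires, +2 burnt (F count now 2)
Step 4: +2 fires, +2 burnt (F count now 2)
Step 5: +3 fires, +2 burnt (F count now 3)
Step 6: +2 fires, +3 burnt (F count now 2)
Step 7: +1 fires, +2 burnt (F count now 1)
Step 8: +1 fires, +1 burnt (F count now 1)
Step 9: +0 fires, +1 burnt (F count now 0)
Fire out after step 9
Initially T: 19, now '.': 28
Total burnt (originally-T cells now '.'): 17

Answer: 17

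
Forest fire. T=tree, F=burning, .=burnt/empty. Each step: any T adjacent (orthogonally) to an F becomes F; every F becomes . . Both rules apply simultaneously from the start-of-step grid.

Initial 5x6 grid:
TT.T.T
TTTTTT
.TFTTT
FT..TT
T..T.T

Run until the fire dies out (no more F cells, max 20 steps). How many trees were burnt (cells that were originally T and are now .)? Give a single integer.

Step 1: +5 fires, +2 burnt (F count now 5)
Step 2: +3 fires, +5 burnt (F count now 3)
Step 3: +6 fires, +3 burnt (F count now 6)
Step 4: +3 fires, +6 burnt (F count now 3)
Step 5: +2 fires, +3 burnt (F count now 2)
Step 6: +0 fires, +2 burnt (F count now 0)
Fire out after step 6
Initially T: 20, now '.': 29
Total burnt (originally-T cells now '.'): 19

Answer: 19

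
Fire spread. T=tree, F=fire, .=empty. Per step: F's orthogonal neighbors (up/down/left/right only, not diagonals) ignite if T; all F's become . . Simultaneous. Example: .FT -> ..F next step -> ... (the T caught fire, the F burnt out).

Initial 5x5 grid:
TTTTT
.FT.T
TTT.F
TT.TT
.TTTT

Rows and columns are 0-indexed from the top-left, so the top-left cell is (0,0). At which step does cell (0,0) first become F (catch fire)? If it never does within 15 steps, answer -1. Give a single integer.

Step 1: cell (0,0)='T' (+5 fires, +2 burnt)
Step 2: cell (0,0)='F' (+8 fires, +5 burnt)
  -> target ignites at step 2
Step 3: cell (0,0)='.' (+4 fires, +8 burnt)
Step 4: cell (0,0)='.' (+1 fires, +4 burnt)
Step 5: cell (0,0)='.' (+0 fires, +1 burnt)
  fire out at step 5

2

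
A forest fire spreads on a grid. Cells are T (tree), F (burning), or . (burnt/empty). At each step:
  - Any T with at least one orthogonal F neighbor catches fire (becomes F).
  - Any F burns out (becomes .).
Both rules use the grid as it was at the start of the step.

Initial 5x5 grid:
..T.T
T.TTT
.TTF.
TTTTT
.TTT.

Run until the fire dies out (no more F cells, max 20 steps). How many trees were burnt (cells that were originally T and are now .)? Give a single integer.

Answer: 15

Derivation:
Step 1: +3 fires, +1 burnt (F count now 3)
Step 2: +6 fires, +3 burnt (F count now 6)
Step 3: +4 fires, +6 burnt (F count now 4)
Step 4: +2 fires, +4 burnt (F count now 2)
Step 5: +0 fires, +2 burnt (F count now 0)
Fire out after step 5
Initially T: 16, now '.': 24
Total burnt (originally-T cells now '.'): 15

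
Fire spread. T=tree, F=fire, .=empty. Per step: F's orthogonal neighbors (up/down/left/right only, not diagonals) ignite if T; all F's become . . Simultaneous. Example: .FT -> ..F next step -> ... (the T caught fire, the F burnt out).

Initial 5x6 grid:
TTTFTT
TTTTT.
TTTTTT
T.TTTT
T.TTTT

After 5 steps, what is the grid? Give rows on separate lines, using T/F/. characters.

Step 1: 3 trees catch fire, 1 burn out
  TTF.FT
  TTTFT.
  TTTTTT
  T.TTTT
  T.TTTT
Step 2: 5 trees catch fire, 3 burn out
  TF...F
  TTF.F.
  TTTFTT
  T.TTTT
  T.TTTT
Step 3: 5 trees catch fire, 5 burn out
  F.....
  TF....
  TTF.FT
  T.TFTT
  T.TTTT
Step 4: 6 trees catch fire, 5 burn out
  ......
  F.....
  TF...F
  T.F.FT
  T.TFTT
Step 5: 4 trees catch fire, 6 burn out
  ......
  ......
  F.....
  T....F
  T.F.FT

......
......
F.....
T....F
T.F.FT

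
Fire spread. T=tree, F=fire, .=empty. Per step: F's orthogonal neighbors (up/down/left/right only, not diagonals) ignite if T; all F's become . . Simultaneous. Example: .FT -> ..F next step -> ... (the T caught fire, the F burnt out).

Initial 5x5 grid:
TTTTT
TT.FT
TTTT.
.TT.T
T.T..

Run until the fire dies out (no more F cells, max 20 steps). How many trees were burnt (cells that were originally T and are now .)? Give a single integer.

Step 1: +3 fires, +1 burnt (F count now 3)
Step 2: +3 fires, +3 burnt (F count now 3)
Step 3: +3 fires, +3 burnt (F count now 3)
Step 4: +5 fires, +3 burnt (F count now 5)
Step 5: +1 fires, +5 burnt (F count now 1)
Step 6: +0 fires, +1 burnt (F count now 0)
Fire out after step 6
Initially T: 17, now '.': 23
Total burnt (originally-T cells now '.'): 15

Answer: 15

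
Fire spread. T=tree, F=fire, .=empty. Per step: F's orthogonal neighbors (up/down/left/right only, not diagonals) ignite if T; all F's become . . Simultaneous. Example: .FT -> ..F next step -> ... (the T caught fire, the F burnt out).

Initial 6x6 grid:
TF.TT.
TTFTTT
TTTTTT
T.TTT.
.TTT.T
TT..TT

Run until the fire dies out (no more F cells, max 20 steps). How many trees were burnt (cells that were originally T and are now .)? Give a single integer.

Answer: 23

Derivation:
Step 1: +4 fires, +2 burnt (F count now 4)
Step 2: +6 fires, +4 burnt (F count now 6)
Step 3: +6 fires, +6 burnt (F count now 6)
Step 4: +5 fires, +6 burnt (F count now 5)
Step 5: +1 fires, +5 burnt (F count now 1)
Step 6: +1 fires, +1 burnt (F count now 1)
Step 7: +0 fires, +1 burnt (F count now 0)
Fire out after step 7
Initially T: 26, now '.': 33
Total burnt (originally-T cells now '.'): 23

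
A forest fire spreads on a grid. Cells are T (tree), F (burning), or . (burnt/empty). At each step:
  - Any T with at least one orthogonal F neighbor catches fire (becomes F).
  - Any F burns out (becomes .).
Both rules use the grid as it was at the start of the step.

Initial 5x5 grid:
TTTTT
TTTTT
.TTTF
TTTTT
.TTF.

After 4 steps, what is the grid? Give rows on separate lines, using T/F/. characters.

Step 1: 5 trees catch fire, 2 burn out
  TTTTT
  TTTTF
  .TTF.
  TTTFF
  .TF..
Step 2: 5 trees catch fire, 5 burn out
  TTTTF
  TTTF.
  .TF..
  TTF..
  .F...
Step 3: 4 trees catch fire, 5 burn out
  TTTF.
  TTF..
  .F...
  TF...
  .....
Step 4: 3 trees catch fire, 4 burn out
  TTF..
  TF...
  .....
  F....
  .....

TTF..
TF...
.....
F....
.....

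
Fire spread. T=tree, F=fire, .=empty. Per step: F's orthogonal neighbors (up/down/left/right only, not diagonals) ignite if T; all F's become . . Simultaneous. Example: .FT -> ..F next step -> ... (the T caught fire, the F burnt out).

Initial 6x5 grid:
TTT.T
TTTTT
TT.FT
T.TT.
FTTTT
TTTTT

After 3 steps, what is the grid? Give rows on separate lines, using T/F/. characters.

Step 1: 6 trees catch fire, 2 burn out
  TTT.T
  TTTFT
  TT..F
  F.TF.
  .FTTT
  FTTTT
Step 2: 7 trees catch fire, 6 burn out
  TTT.T
  TTF.F
  FT...
  ..F..
  ..FFT
  .FTTT
Step 3: 8 trees catch fire, 7 burn out
  TTF.F
  FF...
  .F...
  .....
  ....F
  ..FFT

TTF.F
FF...
.F...
.....
....F
..FFT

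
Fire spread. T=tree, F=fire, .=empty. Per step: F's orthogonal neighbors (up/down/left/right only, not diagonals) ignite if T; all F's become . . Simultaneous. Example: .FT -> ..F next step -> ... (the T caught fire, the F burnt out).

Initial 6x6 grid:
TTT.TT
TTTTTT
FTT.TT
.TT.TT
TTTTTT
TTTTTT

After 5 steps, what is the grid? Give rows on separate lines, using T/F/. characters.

Step 1: 2 trees catch fire, 1 burn out
  TTT.TT
  FTTTTT
  .FT.TT
  .TT.TT
  TTTTTT
  TTTTTT
Step 2: 4 trees catch fire, 2 burn out
  FTT.TT
  .FTTTT
  ..F.TT
  .FT.TT
  TTTTTT
  TTTTTT
Step 3: 4 trees catch fire, 4 burn out
  .FT.TT
  ..FTTT
  ....TT
  ..F.TT
  TFTTTT
  TTTTTT
Step 4: 5 trees catch fire, 4 burn out
  ..F.TT
  ...FTT
  ....TT
  ....TT
  F.FTTT
  TFTTTT
Step 5: 4 trees catch fire, 5 burn out
  ....TT
  ....FT
  ....TT
  ....TT
  ...FTT
  F.FTTT

....TT
....FT
....TT
....TT
...FTT
F.FTTT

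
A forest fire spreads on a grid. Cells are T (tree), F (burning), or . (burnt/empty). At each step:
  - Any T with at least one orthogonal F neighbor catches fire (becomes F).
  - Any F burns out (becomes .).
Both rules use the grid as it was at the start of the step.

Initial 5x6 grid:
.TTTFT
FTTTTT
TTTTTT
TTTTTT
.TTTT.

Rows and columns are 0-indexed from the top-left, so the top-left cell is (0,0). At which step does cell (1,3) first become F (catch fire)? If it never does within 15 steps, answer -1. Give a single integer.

Step 1: cell (1,3)='T' (+5 fires, +2 burnt)
Step 2: cell (1,3)='F' (+8 fires, +5 burnt)
  -> target ignites at step 2
Step 3: cell (1,3)='.' (+5 fires, +8 burnt)
Step 4: cell (1,3)='.' (+5 fires, +5 burnt)
Step 5: cell (1,3)='.' (+2 fires, +5 burnt)
Step 6: cell (1,3)='.' (+0 fires, +2 burnt)
  fire out at step 6

2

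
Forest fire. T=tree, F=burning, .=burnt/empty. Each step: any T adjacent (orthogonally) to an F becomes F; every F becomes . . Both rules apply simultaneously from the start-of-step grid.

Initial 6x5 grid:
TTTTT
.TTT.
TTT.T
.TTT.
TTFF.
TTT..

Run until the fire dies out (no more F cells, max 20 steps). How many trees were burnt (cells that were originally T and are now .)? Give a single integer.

Step 1: +4 fires, +2 burnt (F count now 4)
Step 2: +4 fires, +4 burnt (F count now 4)
Step 3: +3 fires, +4 burnt (F count now 3)
Step 4: +4 fires, +3 burnt (F count now 4)
Step 5: +2 fires, +4 burnt (F count now 2)
Step 6: +2 fires, +2 burnt (F count now 2)
Step 7: +0 fires, +2 burnt (F count now 0)
Fire out after step 7
Initially T: 20, now '.': 29
Total burnt (originally-T cells now '.'): 19

Answer: 19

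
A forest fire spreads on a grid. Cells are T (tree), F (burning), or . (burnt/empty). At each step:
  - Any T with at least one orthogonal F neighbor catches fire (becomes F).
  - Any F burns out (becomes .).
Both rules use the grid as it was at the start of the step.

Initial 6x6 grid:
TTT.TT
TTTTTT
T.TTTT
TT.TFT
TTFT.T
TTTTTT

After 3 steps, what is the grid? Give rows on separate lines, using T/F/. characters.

Step 1: 6 trees catch fire, 2 burn out
  TTT.TT
  TTTTTT
  T.TTFT
  TT.F.F
  TF.F.T
  TTFTTT
Step 2: 8 trees catch fire, 6 burn out
  TTT.TT
  TTTTFT
  T.TF.F
  TF....
  F....F
  TF.FTT
Step 3: 8 trees catch fire, 8 burn out
  TTT.FT
  TTTF.F
  T.F...
  F.....
  ......
  F...FF

TTT.FT
TTTF.F
T.F...
F.....
......
F...FF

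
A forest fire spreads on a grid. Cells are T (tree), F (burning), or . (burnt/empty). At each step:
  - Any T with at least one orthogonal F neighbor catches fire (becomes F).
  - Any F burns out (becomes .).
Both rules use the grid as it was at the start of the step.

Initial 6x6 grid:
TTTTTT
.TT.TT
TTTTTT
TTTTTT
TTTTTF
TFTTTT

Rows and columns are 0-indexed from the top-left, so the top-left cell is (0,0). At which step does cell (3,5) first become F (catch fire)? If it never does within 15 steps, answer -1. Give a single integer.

Step 1: cell (3,5)='F' (+6 fires, +2 burnt)
  -> target ignites at step 1
Step 2: cell (3,5)='.' (+8 fires, +6 burnt)
Step 3: cell (3,5)='.' (+6 fires, +8 burnt)
Step 4: cell (3,5)='.' (+6 fires, +6 burnt)
Step 5: cell (3,5)='.' (+3 fires, +6 burnt)
Step 6: cell (3,5)='.' (+3 fires, +3 burnt)
Step 7: cell (3,5)='.' (+0 fires, +3 burnt)
  fire out at step 7

1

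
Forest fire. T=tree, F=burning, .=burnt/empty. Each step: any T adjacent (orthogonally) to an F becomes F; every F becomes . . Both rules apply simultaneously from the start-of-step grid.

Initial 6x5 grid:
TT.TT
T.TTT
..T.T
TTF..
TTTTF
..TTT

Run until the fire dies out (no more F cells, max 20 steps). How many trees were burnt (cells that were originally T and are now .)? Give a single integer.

Answer: 16

Derivation:
Step 1: +5 fires, +2 burnt (F count now 5)
Step 2: +5 fires, +5 burnt (F count now 5)
Step 3: +2 fires, +5 burnt (F count now 2)
Step 4: +2 fires, +2 burnt (F count now 2)
Step 5: +2 fires, +2 burnt (F count now 2)
Step 6: +0 fires, +2 burnt (F count now 0)
Fire out after step 6
Initially T: 19, now '.': 27
Total burnt (originally-T cells now '.'): 16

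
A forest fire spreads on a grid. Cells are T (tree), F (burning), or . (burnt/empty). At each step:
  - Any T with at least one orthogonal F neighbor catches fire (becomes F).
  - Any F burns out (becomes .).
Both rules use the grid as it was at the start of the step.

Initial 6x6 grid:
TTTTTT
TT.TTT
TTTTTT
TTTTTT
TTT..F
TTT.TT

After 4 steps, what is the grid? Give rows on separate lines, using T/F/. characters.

Step 1: 2 trees catch fire, 1 burn out
  TTTTTT
  TT.TTT
  TTTTTT
  TTTTTF
  TTT...
  TTT.TF
Step 2: 3 trees catch fire, 2 burn out
  TTTTTT
  TT.TTT
  TTTTTF
  TTTTF.
  TTT...
  TTT.F.
Step 3: 3 trees catch fire, 3 burn out
  TTTTTT
  TT.TTF
  TTTTF.
  TTTF..
  TTT...
  TTT...
Step 4: 4 trees catch fire, 3 burn out
  TTTTTF
  TT.TF.
  TTTF..
  TTF...
  TTT...
  TTT...

TTTTTF
TT.TF.
TTTF..
TTF...
TTT...
TTT...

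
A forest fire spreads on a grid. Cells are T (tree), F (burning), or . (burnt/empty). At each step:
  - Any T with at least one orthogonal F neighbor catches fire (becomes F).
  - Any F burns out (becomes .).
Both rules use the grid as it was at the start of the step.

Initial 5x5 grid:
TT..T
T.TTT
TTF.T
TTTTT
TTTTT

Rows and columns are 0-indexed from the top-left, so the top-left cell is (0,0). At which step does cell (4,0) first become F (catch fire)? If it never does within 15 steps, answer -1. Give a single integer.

Step 1: cell (4,0)='T' (+3 fires, +1 burnt)
Step 2: cell (4,0)='T' (+5 fires, +3 burnt)
Step 3: cell (4,0)='T' (+6 fires, +5 burnt)
Step 4: cell (4,0)='F' (+5 fires, +6 burnt)
  -> target ignites at step 4
Step 5: cell (4,0)='.' (+1 fires, +5 burnt)
Step 6: cell (4,0)='.' (+0 fires, +1 burnt)
  fire out at step 6

4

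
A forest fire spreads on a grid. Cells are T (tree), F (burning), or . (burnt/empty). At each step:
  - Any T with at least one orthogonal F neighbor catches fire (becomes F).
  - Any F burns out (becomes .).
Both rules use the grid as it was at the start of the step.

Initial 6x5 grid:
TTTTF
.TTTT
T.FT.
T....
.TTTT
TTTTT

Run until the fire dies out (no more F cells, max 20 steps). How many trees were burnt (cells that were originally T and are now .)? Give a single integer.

Step 1: +4 fires, +2 burnt (F count now 4)
Step 2: +3 fires, +4 burnt (F count now 3)
Step 3: +1 fires, +3 burnt (F count now 1)
Step 4: +1 fires, +1 burnt (F count now 1)
Step 5: +0 fires, +1 burnt (F count now 0)
Fire out after step 5
Initially T: 20, now '.': 19
Total burnt (originally-T cells now '.'): 9

Answer: 9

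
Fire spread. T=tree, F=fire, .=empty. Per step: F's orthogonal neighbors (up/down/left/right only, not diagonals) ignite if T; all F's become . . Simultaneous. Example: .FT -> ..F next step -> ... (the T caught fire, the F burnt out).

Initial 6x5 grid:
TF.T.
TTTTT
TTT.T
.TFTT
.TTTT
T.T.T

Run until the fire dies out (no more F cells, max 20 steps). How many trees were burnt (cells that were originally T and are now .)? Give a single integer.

Answer: 20

Derivation:
Step 1: +6 fires, +2 burnt (F count now 6)
Step 2: +7 fires, +6 burnt (F count now 7)
Step 3: +4 fires, +7 burnt (F count now 4)
Step 4: +3 fires, +4 burnt (F count now 3)
Step 5: +0 fires, +3 burnt (F count now 0)
Fire out after step 5
Initially T: 21, now '.': 29
Total burnt (originally-T cells now '.'): 20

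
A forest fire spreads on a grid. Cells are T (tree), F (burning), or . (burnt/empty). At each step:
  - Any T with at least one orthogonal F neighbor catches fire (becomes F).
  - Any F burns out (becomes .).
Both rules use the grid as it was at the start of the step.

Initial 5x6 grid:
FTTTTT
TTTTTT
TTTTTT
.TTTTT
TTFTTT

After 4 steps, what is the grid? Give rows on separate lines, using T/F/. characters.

Step 1: 5 trees catch fire, 2 burn out
  .FTTTT
  FTTTTT
  TTTTTT
  .TFTTT
  TF.FTT
Step 2: 8 trees catch fire, 5 burn out
  ..FTTT
  .FTTTT
  FTFTTT
  .F.FTT
  F...FT
Step 3: 6 trees catch fire, 8 burn out
  ...FTT
  ..FTTT
  .F.FTT
  ....FT
  .....F
Step 4: 4 trees catch fire, 6 burn out
  ....FT
  ...FTT
  ....FT
  .....F
  ......

....FT
...FTT
....FT
.....F
......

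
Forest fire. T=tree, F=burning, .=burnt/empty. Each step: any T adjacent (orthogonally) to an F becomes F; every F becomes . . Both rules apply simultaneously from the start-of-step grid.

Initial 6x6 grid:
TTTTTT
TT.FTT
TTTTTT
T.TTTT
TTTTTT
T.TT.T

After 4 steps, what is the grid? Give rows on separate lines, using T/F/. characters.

Step 1: 3 trees catch fire, 1 burn out
  TTTFTT
  TT..FT
  TTTFTT
  T.TTTT
  TTTTTT
  T.TT.T
Step 2: 6 trees catch fire, 3 burn out
  TTF.FT
  TT...F
  TTF.FT
  T.TFTT
  TTTTTT
  T.TT.T
Step 3: 7 trees catch fire, 6 burn out
  TF...F
  TT....
  TF...F
  T.F.FT
  TTTFTT
  T.TT.T
Step 4: 7 trees catch fire, 7 burn out
  F.....
  TF....
  F.....
  T....F
  TTF.FT
  T.TF.T

F.....
TF....
F.....
T....F
TTF.FT
T.TF.T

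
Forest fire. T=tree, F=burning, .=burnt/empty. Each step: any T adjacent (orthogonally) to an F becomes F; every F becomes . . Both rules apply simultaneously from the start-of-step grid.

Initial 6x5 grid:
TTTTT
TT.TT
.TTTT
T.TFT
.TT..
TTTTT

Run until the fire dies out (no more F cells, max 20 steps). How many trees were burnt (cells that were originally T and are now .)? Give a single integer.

Answer: 22

Derivation:
Step 1: +3 fires, +1 burnt (F count now 3)
Step 2: +4 fires, +3 burnt (F count now 4)
Step 3: +5 fires, +4 burnt (F count now 5)
Step 4: +5 fires, +5 burnt (F count now 5)
Step 5: +4 fires, +5 burnt (F count now 4)
Step 6: +1 fires, +4 burnt (F count now 1)
Step 7: +0 fires, +1 burnt (F count now 0)
Fire out after step 7
Initially T: 23, now '.': 29
Total burnt (originally-T cells now '.'): 22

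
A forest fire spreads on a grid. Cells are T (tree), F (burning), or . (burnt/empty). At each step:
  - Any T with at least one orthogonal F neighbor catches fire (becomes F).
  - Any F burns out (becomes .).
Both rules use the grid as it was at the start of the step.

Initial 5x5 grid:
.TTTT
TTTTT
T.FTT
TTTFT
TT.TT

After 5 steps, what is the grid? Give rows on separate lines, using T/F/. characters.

Step 1: 5 trees catch fire, 2 burn out
  .TTTT
  TTFTT
  T..FT
  TTF.F
  TT.FT
Step 2: 6 trees catch fire, 5 burn out
  .TFTT
  TF.FT
  T...F
  TF...
  TT..F
Step 3: 6 trees catch fire, 6 burn out
  .F.FT
  F...F
  T....
  F....
  TF...
Step 4: 3 trees catch fire, 6 burn out
  ....F
  .....
  F....
  .....
  F....
Step 5: 0 trees catch fire, 3 burn out
  .....
  .....
  .....
  .....
  .....

.....
.....
.....
.....
.....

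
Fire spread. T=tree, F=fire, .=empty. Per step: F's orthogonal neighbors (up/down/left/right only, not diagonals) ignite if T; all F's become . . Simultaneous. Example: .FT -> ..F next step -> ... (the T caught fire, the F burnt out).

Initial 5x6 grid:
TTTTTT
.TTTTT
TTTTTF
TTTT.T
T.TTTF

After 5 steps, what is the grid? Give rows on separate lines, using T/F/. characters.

Step 1: 4 trees catch fire, 2 burn out
  TTTTTT
  .TTTTF
  TTTTF.
  TTTT.F
  T.TTF.
Step 2: 4 trees catch fire, 4 burn out
  TTTTTF
  .TTTF.
  TTTF..
  TTTT..
  T.TF..
Step 3: 5 trees catch fire, 4 burn out
  TTTTF.
  .TTF..
  TTF...
  TTTF..
  T.F...
Step 4: 4 trees catch fire, 5 burn out
  TTTF..
  .TF...
  TF....
  TTF...
  T.....
Step 5: 4 trees catch fire, 4 burn out
  TTF...
  .F....
  F.....
  TF....
  T.....

TTF...
.F....
F.....
TF....
T.....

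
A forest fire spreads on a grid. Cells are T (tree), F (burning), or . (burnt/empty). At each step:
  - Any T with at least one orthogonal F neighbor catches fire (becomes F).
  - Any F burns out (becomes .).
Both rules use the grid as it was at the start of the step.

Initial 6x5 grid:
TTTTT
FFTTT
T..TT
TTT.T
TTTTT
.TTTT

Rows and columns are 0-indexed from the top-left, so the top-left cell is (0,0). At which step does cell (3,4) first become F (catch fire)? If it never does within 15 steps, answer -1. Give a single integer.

Step 1: cell (3,4)='T' (+4 fires, +2 burnt)
Step 2: cell (3,4)='T' (+3 fires, +4 burnt)
Step 3: cell (3,4)='T' (+5 fires, +3 burnt)
Step 4: cell (3,4)='T' (+4 fires, +5 burnt)
Step 5: cell (3,4)='F' (+3 fires, +4 burnt)
  -> target ignites at step 5
Step 6: cell (3,4)='.' (+3 fires, +3 burnt)
Step 7: cell (3,4)='.' (+2 fires, +3 burnt)
Step 8: cell (3,4)='.' (+0 fires, +2 burnt)
  fire out at step 8

5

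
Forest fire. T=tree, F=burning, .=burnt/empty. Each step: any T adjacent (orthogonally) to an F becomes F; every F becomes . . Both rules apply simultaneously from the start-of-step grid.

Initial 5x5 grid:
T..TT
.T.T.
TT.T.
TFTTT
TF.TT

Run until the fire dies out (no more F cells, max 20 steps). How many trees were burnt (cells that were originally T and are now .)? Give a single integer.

Answer: 14

Derivation:
Step 1: +4 fires, +2 burnt (F count now 4)
Step 2: +3 fires, +4 burnt (F count now 3)
Step 3: +3 fires, +3 burnt (F count now 3)
Step 4: +2 fires, +3 burnt (F count now 2)
Step 5: +1 fires, +2 burnt (F count now 1)
Step 6: +1 fires, +1 burnt (F count now 1)
Step 7: +0 fires, +1 burnt (F count now 0)
Fire out after step 7
Initially T: 15, now '.': 24
Total burnt (originally-T cells now '.'): 14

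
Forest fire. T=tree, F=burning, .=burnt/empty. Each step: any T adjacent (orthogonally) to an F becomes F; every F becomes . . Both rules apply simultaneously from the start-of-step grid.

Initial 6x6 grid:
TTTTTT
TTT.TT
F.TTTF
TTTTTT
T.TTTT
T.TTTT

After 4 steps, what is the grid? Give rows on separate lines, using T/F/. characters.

Step 1: 5 trees catch fire, 2 burn out
  TTTTTT
  FTT.TF
  ..TTF.
  FTTTTF
  T.TTTT
  T.TTTT
Step 2: 9 trees catch fire, 5 burn out
  FTTTTF
  .FT.F.
  ..TF..
  .FTTF.
  F.TTTF
  T.TTTT
Step 3: 9 trees catch fire, 9 burn out
  .FTTF.
  ..F...
  ..F...
  ..FF..
  ..TTF.
  F.TTTF
Step 4: 5 trees catch fire, 9 burn out
  ..FF..
  ......
  ......
  ......
  ..FF..
  ..TTF.

..FF..
......
......
......
..FF..
..TTF.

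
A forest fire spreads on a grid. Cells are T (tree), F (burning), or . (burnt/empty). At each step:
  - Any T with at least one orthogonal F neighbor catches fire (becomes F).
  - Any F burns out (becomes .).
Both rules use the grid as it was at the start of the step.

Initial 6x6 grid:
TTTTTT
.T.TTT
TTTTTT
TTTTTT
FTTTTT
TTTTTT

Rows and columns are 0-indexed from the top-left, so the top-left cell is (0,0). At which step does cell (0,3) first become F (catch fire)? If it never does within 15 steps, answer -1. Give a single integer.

Step 1: cell (0,3)='T' (+3 fires, +1 burnt)
Step 2: cell (0,3)='T' (+4 fires, +3 burnt)
Step 3: cell (0,3)='T' (+4 fires, +4 burnt)
Step 4: cell (0,3)='T' (+5 fires, +4 burnt)
Step 5: cell (0,3)='T' (+5 fires, +5 burnt)
Step 6: cell (0,3)='T' (+6 fires, +5 burnt)
Step 7: cell (0,3)='F' (+3 fires, +6 burnt)
  -> target ignites at step 7
Step 8: cell (0,3)='.' (+2 fires, +3 burnt)
Step 9: cell (0,3)='.' (+1 fires, +2 burnt)
Step 10: cell (0,3)='.' (+0 fires, +1 burnt)
  fire out at step 10

7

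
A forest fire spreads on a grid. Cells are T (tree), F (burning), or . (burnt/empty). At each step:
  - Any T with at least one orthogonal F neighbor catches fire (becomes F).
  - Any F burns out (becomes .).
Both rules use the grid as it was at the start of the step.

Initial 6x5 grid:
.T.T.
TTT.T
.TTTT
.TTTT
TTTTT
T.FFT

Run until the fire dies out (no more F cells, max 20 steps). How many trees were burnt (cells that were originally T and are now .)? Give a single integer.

Answer: 20

Derivation:
Step 1: +3 fires, +2 burnt (F count now 3)
Step 2: +4 fires, +3 burnt (F count now 4)
Step 3: +5 fires, +4 burnt (F count now 5)
Step 4: +4 fires, +5 burnt (F count now 4)
Step 5: +2 fires, +4 burnt (F count now 2)
Step 6: +2 fires, +2 burnt (F count now 2)
Step 7: +0 fires, +2 burnt (F count now 0)
Fire out after step 7
Initially T: 21, now '.': 29
Total burnt (originally-T cells now '.'): 20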